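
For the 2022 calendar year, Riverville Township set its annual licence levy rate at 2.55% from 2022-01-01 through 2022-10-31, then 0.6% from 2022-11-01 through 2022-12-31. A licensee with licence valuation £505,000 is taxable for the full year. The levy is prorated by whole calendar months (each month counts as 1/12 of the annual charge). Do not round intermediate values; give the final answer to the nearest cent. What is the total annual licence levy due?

2022-01-01 to 2022-10-31: 10 months at 2.55% → £505,000 × 2.55% × 10/12 = £10,731.2500
2022-11-01 to 2022-12-31: 2 months at 0.6% → £505,000 × 0.6% × 2/12 = £505.0000
Total = £11,236.2500

£11,236.25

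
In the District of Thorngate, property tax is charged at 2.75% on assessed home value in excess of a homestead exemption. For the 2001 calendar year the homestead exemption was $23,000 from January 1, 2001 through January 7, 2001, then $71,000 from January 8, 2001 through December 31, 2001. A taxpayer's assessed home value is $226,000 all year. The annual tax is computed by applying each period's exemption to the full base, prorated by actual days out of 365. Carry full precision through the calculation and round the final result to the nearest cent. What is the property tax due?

January 1 – January 7, 2001: 7 days, exemption $23,000 → ($226,000 − $23,000) × 2.75% × 7/365 = $107.0616
January 8 – December 31, 2001: 358 days, exemption $71,000 → ($226,000 − $71,000) × 2.75% × 358/365 = $4,180.7534
Total = $4,287.8151

$4,287.82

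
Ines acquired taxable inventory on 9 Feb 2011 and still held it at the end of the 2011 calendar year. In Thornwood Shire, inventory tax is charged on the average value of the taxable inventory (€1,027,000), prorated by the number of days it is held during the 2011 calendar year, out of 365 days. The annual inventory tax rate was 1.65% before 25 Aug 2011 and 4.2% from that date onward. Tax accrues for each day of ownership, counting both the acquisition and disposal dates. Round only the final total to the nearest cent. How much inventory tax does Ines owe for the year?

€24,390.55

9 Feb – 24 Aug 2011: 197 days at 1.65% → €1,027,000 × 1.65% × 197/365 = €9,145.9274
25 Aug – 31 Dec 2011: 129 days at 4.2% → €1,027,000 × 4.2% × 129/365 = €15,244.6192
Total = €24,390.5466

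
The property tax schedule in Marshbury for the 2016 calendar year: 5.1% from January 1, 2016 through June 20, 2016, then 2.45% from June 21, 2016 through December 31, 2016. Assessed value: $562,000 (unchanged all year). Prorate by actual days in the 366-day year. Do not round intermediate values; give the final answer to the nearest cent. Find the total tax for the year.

January 1 – June 20, 2016: 172 days at 5.1% → $562,000 × 5.1% × 172/366 = $13,469.5738
June 21 – December 31, 2016: 194 days at 2.45% → $562,000 × 2.45% × 194/366 = $7,298.3224
Total = $20,767.8962

$20,767.90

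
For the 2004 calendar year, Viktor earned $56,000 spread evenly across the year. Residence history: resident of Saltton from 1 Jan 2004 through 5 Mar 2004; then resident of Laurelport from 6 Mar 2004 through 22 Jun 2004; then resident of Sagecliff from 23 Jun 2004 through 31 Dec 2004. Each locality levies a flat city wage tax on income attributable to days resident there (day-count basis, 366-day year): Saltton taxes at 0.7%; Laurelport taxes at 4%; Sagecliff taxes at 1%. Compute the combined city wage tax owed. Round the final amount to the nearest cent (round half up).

$1,030.49

Saltton, 1 Jan – 5 Mar 2004: 65 days → $56,000 × 0.7% × 65/366 = $69.6175
Laurelport, 6 Mar – 22 Jun 2004: 109 days → $56,000 × 4% × 109/366 = $667.1038
Sagecliff, 23 Jun – 31 Dec 2004: 192 days → $56,000 × 1% × 192/366 = $293.7705
Total = $1,030.4918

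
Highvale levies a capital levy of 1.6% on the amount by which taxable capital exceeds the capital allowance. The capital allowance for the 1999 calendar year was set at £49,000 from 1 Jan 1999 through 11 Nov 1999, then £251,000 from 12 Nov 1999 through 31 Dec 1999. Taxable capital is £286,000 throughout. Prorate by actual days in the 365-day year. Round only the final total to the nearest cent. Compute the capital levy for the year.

£3,349.26

1 Jan – 11 Nov 1999: 315 days, exemption £49,000 → (£286,000 − £49,000) × 1.6% × 315/365 = £3,272.5479
12 Nov – 31 Dec 1999: 50 days, exemption £251,000 → (£286,000 − £251,000) × 1.6% × 50/365 = £76.7123
Total = £3,349.2603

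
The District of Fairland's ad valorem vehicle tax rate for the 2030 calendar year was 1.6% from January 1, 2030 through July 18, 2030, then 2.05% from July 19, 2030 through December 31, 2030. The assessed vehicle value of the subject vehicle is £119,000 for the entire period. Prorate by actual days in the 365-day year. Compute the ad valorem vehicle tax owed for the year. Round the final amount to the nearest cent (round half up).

January 1 – July 18, 2030: 199 days at 1.6% → £119,000 × 1.6% × 199/365 = £1,038.0712
July 19 – December 31, 2030: 166 days at 2.05% → £119,000 × 2.05% × 166/365 = £1,109.4712
Total = £2,147.5425

£2,147.54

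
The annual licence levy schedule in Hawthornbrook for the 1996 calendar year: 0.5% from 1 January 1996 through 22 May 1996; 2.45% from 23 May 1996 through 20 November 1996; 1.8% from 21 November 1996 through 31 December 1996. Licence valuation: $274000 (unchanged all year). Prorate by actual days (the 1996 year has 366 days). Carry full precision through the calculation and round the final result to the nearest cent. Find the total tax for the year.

$4425.92

1 January – 22 May 1996: 143 days at 0.5% → $274000 × 0.5% × 143/366 = $535.2732
23 May – 20 November 1996: 182 days at 2.45% → $274000 × 2.45% × 182/366 = $3338.1585
21 November – 31 December 1996: 41 days at 1.8% → $274000 × 1.8% × 41/366 = $552.4918
Total = $4425.9235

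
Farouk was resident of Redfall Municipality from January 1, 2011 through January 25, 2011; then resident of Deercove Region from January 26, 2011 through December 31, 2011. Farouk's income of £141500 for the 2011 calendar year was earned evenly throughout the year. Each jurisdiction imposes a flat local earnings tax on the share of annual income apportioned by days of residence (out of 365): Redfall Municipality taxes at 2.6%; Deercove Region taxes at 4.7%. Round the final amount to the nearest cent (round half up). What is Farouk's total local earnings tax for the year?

£6446.97

Redfall Municipality, January 1 – January 25, 2011: 25 days → £141500 × 2.6% × 25/365 = £251.9863
Deercove Region, January 26 – December 31, 2011: 340 days → £141500 × 4.7% × 340/365 = £6194.9863
Total = £6446.9726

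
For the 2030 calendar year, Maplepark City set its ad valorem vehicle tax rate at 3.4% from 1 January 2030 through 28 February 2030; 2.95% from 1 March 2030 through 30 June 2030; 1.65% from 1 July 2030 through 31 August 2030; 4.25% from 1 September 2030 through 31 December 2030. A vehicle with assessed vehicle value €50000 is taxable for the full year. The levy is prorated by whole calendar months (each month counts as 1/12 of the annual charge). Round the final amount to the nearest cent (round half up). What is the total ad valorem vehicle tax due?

€1620.83

1 January – 28 February 2030: 2 months at 3.4% → €50000 × 3.4% × 2/12 = €283.3333
1 March – 30 June 2030: 4 months at 2.95% → €50000 × 2.95% × 4/12 = €491.6667
1 July – 31 August 2030: 2 months at 1.65% → €50000 × 1.65% × 2/12 = €137.5000
1 September – 31 December 2030: 4 months at 4.25% → €50000 × 4.25% × 4/12 = €708.3333
Total = €1620.8333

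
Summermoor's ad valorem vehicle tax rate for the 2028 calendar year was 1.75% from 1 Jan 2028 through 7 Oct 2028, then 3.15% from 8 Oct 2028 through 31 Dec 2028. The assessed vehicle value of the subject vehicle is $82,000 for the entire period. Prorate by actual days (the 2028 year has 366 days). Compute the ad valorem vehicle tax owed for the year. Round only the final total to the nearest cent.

$1,701.61

1 Jan – 7 Oct 2028: 281 days at 1.75% → $82,000 × 1.75% × 281/366 = $1,101.7350
8 Oct – 31 Dec 2028: 85 days at 3.15% → $82,000 × 3.15% × 85/366 = $599.8770
Total = $1,701.6120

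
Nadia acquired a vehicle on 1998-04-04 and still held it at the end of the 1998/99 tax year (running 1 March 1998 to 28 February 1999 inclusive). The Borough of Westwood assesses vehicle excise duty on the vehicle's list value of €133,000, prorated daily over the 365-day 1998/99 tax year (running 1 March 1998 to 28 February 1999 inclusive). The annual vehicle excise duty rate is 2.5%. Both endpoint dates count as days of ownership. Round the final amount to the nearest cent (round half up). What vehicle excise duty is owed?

€3,015.27

Days held (1998-04-04 to 1999-02-28): 331 out of 365
Tax = €133,000 × 2.5% × 331/365 = €3,015.2740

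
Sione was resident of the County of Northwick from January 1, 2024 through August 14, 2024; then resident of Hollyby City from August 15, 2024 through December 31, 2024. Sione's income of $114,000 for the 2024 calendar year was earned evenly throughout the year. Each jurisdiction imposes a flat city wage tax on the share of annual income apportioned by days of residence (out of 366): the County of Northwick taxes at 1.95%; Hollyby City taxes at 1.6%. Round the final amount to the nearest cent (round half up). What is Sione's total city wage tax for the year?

$2,071.47

The County of Northwick, January 1 – August 14, 2024: 227 days → $114,000 × 1.95% × 227/366 = $1,378.7459
Hollyby City, August 15 – December 31, 2024: 139 days → $114,000 × 1.6% × 139/366 = $692.7213
Total = $2,071.4672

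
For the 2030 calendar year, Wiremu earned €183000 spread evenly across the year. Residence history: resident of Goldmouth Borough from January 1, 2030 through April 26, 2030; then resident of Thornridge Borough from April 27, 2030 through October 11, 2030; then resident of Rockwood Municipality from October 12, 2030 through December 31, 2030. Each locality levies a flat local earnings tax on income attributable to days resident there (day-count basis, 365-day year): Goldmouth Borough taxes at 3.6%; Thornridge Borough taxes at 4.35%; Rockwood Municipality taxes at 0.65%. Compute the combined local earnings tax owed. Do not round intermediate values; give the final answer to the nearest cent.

Goldmouth Borough, January 1 – April 26, 2030: 116 days → €183000 × 3.6% × 116/365 = €2093.7205
Thornridge Borough, April 27 – October 11, 2030: 168 days → €183000 × 4.35% × 168/365 = €3664.0110
Rockwood Municipality, October 12 – December 31, 2030: 81 days → €183000 × 0.65% × 81/365 = €263.9712
Total = €6021.7027

€6021.70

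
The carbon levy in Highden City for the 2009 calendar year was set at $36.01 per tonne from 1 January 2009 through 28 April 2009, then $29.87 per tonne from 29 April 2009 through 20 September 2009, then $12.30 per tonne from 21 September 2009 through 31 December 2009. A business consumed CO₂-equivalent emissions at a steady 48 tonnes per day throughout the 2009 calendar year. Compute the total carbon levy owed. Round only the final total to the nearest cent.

$472076.64

1 January – 28 April 2009: 118 days × 48 tonnes/day = 5,664 tonnes at $36.01/tonne → $203960.64
29 April – 20 September 2009: 145 days × 48 tonnes/day = 6,960 tonnes at $29.87/tonne → $207895.20
21 September – 31 December 2009: 102 days × 48 tonnes/day = 4,896 tonnes at $12.30/tonne → $60220.80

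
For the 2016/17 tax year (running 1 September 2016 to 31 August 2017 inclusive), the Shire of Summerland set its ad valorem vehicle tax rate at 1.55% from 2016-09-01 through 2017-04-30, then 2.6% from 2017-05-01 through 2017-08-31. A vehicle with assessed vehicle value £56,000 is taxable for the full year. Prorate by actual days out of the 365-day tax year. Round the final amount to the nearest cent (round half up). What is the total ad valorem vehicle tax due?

£1,066.15

2016-09-01 to 2017-04-30: 242 days at 1.55% → £56,000 × 1.55% × 242/365 = £575.4959
2017-05-01 to 2017-08-31: 123 days at 2.6% → £56,000 × 2.6% × 123/365 = £490.6521
Total = £1,066.1479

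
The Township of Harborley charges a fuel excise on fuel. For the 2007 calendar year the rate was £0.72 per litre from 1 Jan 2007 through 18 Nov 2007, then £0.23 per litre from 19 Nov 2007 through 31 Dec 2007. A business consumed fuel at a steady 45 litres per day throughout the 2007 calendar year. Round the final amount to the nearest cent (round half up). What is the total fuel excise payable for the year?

1 Jan – 18 Nov 2007: 322 days × 45 litres/day = 14,490 litres at £0.72/litre → £10,432.80
19 Nov – 31 Dec 2007: 43 days × 45 litres/day = 1,935 litres at £0.23/litre → £445.05

£10,877.85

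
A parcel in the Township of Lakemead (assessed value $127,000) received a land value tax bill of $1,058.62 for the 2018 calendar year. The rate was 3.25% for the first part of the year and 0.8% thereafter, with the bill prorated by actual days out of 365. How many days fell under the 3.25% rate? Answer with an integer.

5 days

Let d = days at the first rate; then 365 − d days at the second rate.
$127,000 × [3.25%·d + 0.8%·(365−d)] / 365 = $1,058.62
Solving gives d = 5, so the new rate took effect on 6 January 2018.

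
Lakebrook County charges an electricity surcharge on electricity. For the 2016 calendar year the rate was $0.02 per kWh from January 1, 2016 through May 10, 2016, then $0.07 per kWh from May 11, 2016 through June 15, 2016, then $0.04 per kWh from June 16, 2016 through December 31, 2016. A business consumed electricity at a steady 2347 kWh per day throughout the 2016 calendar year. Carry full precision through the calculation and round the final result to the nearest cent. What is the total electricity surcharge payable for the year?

January 1 – May 10, 2016: 131 days × 2347 kWh/day = 307,457 kWh at $0.02/kWh → $6149.14
May 11 – June 15, 2016: 36 days × 2347 kWh/day = 84,492 kWh at $0.07/kWh → $5914.44
June 16 – December 31, 2016: 199 days × 2347 kWh/day = 467,053 kWh at $0.04/kWh → $18682.12

$30745.70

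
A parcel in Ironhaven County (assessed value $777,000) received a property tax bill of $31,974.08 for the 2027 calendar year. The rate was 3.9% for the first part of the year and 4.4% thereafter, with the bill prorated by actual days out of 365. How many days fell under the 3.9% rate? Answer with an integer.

Let d = days at the first rate; then 365 − d days at the second rate.
$777,000 × [3.9%·d + 4.4%·(365−d)] / 365 = $31,974.08
Solving gives d = 208, so the new rate took effect on 28 July 2027.

208 days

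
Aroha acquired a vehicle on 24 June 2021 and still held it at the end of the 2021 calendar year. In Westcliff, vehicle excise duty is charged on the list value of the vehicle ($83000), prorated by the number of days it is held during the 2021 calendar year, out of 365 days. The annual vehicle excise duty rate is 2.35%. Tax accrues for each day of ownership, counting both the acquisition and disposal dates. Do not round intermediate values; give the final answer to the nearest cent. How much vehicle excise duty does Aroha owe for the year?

Days held (24 June – 31 December 2021): 191 out of 365
Tax = $83000 × 2.35% × 191/365 = $1020.6726

$1020.67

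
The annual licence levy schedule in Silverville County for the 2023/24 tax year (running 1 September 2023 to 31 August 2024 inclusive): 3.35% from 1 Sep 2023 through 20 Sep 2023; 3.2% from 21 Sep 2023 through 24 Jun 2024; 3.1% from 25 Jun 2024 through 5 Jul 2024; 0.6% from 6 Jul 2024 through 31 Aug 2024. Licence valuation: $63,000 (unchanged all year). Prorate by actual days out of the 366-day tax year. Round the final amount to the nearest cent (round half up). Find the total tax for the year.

$1,764.17

1 Sep – 20 Sep 2023: 20 days at 3.35% → $63,000 × 3.35% × 20/366 = $115.3279
21 Sep 2023 – 24 Jun 2024: 278 days at 3.2% → $63,000 × 3.2% × 278/366 = $1,531.2787
25 Jun – 5 Jul 2024: 11 days at 3.1% → $63,000 × 3.1% × 11/366 = $58.6967
6 Jul – 31 Aug 2024: 57 days at 0.6% → $63,000 × 0.6% × 57/366 = $58.8689
Total = $1,764.1721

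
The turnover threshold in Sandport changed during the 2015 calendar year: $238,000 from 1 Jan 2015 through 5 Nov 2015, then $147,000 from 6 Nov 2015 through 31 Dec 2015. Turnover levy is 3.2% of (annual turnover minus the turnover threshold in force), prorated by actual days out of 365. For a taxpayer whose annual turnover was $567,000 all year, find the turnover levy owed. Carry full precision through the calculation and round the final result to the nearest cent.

$10,974.77

1 Jan – 5 Nov 2015: 309 days, exemption $238,000 → ($567,000 − $238,000) × 3.2% × 309/365 = $8,912.7452
6 Nov – 31 Dec 2015: 56 days, exemption $147,000 → ($567,000 − $147,000) × 3.2% × 56/365 = $2,062.0274
Total = $10,974.7726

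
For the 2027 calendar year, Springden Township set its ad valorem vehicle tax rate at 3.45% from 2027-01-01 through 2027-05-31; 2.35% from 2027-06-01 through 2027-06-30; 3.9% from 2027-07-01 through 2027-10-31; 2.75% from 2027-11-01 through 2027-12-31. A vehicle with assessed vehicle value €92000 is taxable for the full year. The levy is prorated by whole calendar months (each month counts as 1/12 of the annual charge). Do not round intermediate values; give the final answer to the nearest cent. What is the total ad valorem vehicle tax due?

2027-01-01 to 2027-05-31: 5 months at 3.45% → €92000 × 3.45% × 5/12 = €1322.5000
2027-06-01 to 2027-06-30: 1 month at 2.35% → €92000 × 2.35% × 1/12 = €180.1667
2027-07-01 to 2027-10-31: 4 months at 3.9% → €92000 × 3.9% × 4/12 = €1196.0000
2027-11-01 to 2027-12-31: 2 months at 2.75% → €92000 × 2.75% × 2/12 = €421.6667
Total = €3120.3333

€3120.33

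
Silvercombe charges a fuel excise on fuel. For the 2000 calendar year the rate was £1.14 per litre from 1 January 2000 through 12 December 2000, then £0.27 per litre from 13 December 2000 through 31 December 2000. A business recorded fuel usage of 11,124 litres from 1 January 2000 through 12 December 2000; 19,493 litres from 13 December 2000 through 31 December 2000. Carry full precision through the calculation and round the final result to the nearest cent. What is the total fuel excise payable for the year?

1 January – 12 December 2000: 11,124 litres at £1.14/litre → £12,681.36
13 December – 31 December 2000: 19,493 litres at £0.27/litre → £5,263.11

£17,944.47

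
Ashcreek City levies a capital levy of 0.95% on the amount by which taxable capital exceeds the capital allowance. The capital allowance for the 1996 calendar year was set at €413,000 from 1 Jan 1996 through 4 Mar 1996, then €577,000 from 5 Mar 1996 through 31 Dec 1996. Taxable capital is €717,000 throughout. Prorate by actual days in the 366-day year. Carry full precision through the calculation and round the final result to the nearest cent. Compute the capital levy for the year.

€1,602.44

1 Jan – 4 Mar 1996: 64 days, exemption €413,000 → (€717,000 − €413,000) × 0.95% × 64/366 = €505.0055
5 Mar – 31 Dec 1996: 302 days, exemption €577,000 → (€717,000 − €577,000) × 0.95% × 302/366 = €1,097.4317
Total = €1,602.4372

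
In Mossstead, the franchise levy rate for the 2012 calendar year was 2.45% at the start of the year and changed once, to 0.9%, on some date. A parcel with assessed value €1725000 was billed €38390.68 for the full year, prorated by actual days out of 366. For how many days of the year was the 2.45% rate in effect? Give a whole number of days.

Let d = days at the first rate; then 366 − d days at the second rate.
€1725000 × [2.45%·d + 0.9%·(366−d)] / 366 = €38390.68
Solving gives d = 313, so the new rate took effect on November 9, 2012.

313 days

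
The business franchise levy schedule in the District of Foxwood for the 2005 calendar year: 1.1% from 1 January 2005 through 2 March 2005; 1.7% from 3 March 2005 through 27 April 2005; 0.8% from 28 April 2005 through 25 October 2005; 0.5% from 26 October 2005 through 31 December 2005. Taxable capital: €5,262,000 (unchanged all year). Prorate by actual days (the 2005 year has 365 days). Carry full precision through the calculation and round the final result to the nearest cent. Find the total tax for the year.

€49,102.39

1 January – 2 March 2005: 61 days at 1.1% → €5,262,000 × 1.1% × 61/365 = €9,673.4301
3 March – 27 April 2005: 56 days at 1.7% → €5,262,000 × 1.7% × 56/365 = €13,724.4493
28 April – 25 October 2005: 181 days at 0.8% → €5,262,000 × 0.8% × 181/365 = €20,875.0027
26 October – 31 December 2005: 67 days at 0.5% → €5,262,000 × 0.5% × 67/365 = €4,829.5068
Total = €49,102.3890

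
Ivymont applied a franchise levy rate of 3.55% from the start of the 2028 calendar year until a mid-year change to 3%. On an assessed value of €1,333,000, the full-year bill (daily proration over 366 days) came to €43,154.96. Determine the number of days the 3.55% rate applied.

Let d = days at the first rate; then 366 − d days at the second rate.
€1,333,000 × [3.55%·d + 3%·(366−d)] / 366 = €43,154.96
Solving gives d = 158, so the new rate took effect on 7 June 2028.

158 days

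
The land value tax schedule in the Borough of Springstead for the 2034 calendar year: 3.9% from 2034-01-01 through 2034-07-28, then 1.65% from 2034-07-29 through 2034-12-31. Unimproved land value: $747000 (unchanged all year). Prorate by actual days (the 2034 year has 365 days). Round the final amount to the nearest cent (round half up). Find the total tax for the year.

$21949.52

2034-01-01 to 2034-07-28: 209 days at 3.9% → $747000 × 3.9% × 209/365 = $16681.6356
2034-07-29 to 2034-12-31: 156 days at 1.65% → $747000 × 1.65% × 156/365 = $5267.8849
Total = $21949.5205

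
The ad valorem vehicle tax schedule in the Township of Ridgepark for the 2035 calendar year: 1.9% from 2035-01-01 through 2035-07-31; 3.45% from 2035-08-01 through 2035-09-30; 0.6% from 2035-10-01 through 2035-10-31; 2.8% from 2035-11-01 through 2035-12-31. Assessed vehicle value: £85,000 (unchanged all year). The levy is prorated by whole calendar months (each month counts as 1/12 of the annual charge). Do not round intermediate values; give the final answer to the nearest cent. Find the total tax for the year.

£1,870.00

2035-01-01 to 2035-07-31: 7 months at 1.9% → £85,000 × 1.9% × 7/12 = £942.0833
2035-08-01 to 2035-09-30: 2 months at 3.45% → £85,000 × 3.45% × 2/12 = £488.7500
2035-10-01 to 2035-10-31: 1 month at 0.6% → £85,000 × 0.6% × 1/12 = £42.5000
2035-11-01 to 2035-12-31: 2 months at 2.8% → £85,000 × 2.8% × 2/12 = £396.6667
Total = £1,870.0000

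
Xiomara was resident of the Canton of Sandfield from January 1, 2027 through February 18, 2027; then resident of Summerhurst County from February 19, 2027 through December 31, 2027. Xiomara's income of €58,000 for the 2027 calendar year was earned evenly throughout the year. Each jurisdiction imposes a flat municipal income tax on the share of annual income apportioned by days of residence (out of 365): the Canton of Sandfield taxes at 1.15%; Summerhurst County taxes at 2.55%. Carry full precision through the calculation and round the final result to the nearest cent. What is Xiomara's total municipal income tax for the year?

€1,369.99

The Canton of Sandfield, January 1 – February 18, 2027: 49 days → €58,000 × 1.15% × 49/365 = €89.5425
Summerhurst County, February 19 – December 31, 2027: 316 days → €58,000 × 2.55% × 316/365 = €1,280.4493
Total = €1,369.9918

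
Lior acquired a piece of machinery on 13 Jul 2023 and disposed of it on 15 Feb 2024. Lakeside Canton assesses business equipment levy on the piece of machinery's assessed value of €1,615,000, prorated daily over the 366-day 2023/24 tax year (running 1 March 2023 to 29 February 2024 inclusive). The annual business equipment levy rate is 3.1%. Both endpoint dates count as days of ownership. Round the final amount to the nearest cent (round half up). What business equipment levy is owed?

€29,820.14

Days held (13 Jul 2023 – 15 Feb 2024): 218 out of 366
Tax = €1,615,000 × 3.1% × 218/366 = €29,820.1366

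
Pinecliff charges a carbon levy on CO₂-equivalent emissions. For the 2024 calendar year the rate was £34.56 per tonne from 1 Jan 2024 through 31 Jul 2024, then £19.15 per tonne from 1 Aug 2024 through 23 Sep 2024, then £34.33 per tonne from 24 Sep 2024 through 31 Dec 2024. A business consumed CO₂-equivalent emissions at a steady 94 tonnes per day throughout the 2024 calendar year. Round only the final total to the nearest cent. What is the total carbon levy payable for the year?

£1108640.70

1 Jan – 31 Jul 2024: 213 days × 94 tonnes/day = 20,022 tonnes at £34.56/tonne → £691960.32
1 Aug – 23 Sep 2024: 54 days × 94 tonnes/day = 5,076 tonnes at £19.15/tonne → £97205.40
24 Sep – 31 Dec 2024: 99 days × 94 tonnes/day = 9,306 tonnes at £34.33/tonne → £319474.98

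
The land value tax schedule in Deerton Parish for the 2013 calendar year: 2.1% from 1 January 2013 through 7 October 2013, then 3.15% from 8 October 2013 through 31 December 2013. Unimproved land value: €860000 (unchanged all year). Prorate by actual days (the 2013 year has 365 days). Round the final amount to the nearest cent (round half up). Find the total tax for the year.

1 January – 7 October 2013: 280 days at 2.1% → €860000 × 2.1% × 280/365 = €13854.2466
8 October – 31 December 2013: 85 days at 3.15% → €860000 × 3.15% × 85/365 = €6308.6301
Total = €20162.8767

€20162.88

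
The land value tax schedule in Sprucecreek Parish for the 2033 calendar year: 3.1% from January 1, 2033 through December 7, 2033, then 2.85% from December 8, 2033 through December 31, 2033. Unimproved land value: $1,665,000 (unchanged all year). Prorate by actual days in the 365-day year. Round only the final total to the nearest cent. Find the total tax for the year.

January 1 – December 7, 2033: 341 days at 3.1% → $1,665,000 × 3.1% × 341/365 = $48,221.1370
December 8 – December 31, 2033: 24 days at 2.85% → $1,665,000 × 2.85% × 24/365 = $3,120.1644
Total = $51,341.3014

$51,341.30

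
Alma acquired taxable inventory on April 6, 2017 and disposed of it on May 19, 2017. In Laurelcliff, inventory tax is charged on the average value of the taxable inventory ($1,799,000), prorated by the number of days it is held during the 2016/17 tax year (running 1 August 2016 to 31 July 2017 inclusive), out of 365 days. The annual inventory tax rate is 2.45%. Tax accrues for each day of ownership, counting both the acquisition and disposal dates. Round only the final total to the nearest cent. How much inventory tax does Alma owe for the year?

Days held (April 6 – May 19, 2017): 44 out of 365
Tax = $1,799,000 × 2.45% × 44/365 = $5,313.2110

$5,313.21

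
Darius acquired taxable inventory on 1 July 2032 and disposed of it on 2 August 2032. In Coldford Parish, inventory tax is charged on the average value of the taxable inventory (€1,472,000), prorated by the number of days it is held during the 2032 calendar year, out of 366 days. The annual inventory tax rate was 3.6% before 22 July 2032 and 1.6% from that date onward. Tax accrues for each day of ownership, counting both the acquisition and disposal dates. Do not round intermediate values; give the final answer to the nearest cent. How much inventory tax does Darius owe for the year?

€3,812.72

1 July – 21 July 2032: 21 days at 3.6% → €1,472,000 × 3.6% × 21/366 = €3,040.5246
22 July – 2 August 2032: 12 days at 1.6% → €1,472,000 × 1.6% × 12/366 = €772.1967
Total = €3,812.7213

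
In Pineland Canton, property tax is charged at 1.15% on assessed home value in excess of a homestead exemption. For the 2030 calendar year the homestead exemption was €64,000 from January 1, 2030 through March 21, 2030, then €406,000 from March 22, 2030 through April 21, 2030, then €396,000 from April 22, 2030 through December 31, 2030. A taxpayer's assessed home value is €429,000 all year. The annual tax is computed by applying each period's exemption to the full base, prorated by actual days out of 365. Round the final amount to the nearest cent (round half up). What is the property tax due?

January 1 – March 21, 2030: 80 days, exemption €64,000 → (€429,000 − €64,000) × 1.15% × 80/365 = €920.0000
March 22 – April 21, 2030: 31 days, exemption €406,000 → (€429,000 − €406,000) × 1.15% × 31/365 = €22.4644
April 22 – December 31, 2030: 254 days, exemption €396,000 → (€429,000 − €396,000) × 1.15% × 254/365 = €264.0904
Total = €1,206.5548

€1,206.55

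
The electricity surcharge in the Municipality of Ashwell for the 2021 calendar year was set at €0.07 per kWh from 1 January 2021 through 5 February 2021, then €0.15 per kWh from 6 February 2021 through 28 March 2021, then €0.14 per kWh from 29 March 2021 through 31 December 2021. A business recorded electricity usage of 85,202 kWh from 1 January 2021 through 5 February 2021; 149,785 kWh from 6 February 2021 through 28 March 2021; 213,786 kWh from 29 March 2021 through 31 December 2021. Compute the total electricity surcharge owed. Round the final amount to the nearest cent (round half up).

€58361.93

1 January – 5 February 2021: 85,202 kWh at €0.07/kWh → €5964.14
6 February – 28 March 2021: 149,785 kWh at €0.15/kWh → €22467.75
29 March – 31 December 2021: 213,786 kWh at €0.14/kWh → €29930.04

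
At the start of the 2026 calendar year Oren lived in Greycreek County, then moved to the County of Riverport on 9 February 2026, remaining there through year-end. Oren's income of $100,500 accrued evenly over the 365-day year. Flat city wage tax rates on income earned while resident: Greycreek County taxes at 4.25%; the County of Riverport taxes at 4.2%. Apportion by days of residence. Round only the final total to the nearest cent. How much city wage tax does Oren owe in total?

Greycreek County, 1 January – 8 February 2026: 39 days → $100,500 × 4.25% × 39/365 = $456.3801
The County of Riverport, 9 February – 31 December 2026: 326 days → $100,500 × 4.2% × 326/365 = $3,769.9890
Total = $4,226.3692

$4,226.37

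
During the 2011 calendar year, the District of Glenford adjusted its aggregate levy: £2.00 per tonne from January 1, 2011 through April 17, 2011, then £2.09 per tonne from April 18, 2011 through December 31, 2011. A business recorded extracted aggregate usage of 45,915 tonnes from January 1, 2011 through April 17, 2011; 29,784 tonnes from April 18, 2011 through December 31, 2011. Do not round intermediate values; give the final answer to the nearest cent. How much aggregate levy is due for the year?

£154,078.56

January 1 – April 17, 2011: 45,915 tonnes at £2.00/tonne → £91,830.00
April 18 – December 31, 2011: 29,784 tonnes at £2.09/tonne → £62,248.56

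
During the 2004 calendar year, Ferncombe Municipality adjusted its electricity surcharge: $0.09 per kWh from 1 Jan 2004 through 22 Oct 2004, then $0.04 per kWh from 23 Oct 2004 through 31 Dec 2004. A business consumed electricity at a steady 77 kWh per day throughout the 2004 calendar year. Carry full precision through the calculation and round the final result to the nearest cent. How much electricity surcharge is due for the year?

$2,266.88

1 Jan – 22 Oct 2004: 296 days × 77 kWh/day = 22,792 kWh at $0.09/kWh → $2,051.28
23 Oct – 31 Dec 2004: 70 days × 77 kWh/day = 5,390 kWh at $0.04/kWh → $215.60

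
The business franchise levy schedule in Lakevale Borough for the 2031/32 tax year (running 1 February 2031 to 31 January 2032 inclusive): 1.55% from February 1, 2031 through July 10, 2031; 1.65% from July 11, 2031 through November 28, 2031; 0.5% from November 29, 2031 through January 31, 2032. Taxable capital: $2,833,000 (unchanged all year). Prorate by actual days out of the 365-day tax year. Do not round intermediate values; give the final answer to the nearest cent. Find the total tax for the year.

February 1 – July 10, 2031: 160 days at 1.55% → $2,833,000 × 1.55% × 160/365 = $19,248.8767
July 11 – November 28, 2031: 141 days at 1.65% → $2,833,000 × 1.65% × 141/365 = $18,057.4644
November 29, 2031 – January 31, 2032: 64 days at 0.5% → $2,833,000 × 0.5% × 64/365 = $2,483.7260
Total = $39,790.0671

$39,790.07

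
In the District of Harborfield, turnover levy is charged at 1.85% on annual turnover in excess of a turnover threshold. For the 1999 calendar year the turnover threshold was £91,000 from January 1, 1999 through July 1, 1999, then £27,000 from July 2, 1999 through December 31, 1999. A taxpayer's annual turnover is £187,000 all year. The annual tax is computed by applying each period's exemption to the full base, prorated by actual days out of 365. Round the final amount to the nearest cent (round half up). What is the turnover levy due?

January 1 – July 1, 1999: 182 days, exemption £91,000 → (£187,000 − £91,000) × 1.85% × 182/365 = £885.5671
July 2 – December 31, 1999: 183 days, exemption £27,000 → (£187,000 − £27,000) × 1.85% × 183/365 = £1,484.0548
Total = £2,369.6219

£2,369.62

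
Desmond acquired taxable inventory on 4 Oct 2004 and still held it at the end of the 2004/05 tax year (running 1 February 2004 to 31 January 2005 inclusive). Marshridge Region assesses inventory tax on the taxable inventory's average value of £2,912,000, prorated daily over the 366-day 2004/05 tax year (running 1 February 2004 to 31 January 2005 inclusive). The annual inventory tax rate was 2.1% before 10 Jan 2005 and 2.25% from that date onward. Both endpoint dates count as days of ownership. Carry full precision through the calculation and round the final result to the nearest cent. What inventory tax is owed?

£20,312.39

4 Oct 2004 – 9 Jan 2005: 98 days at 2.1% → £2,912,000 × 2.1% × 98/366 = £16,374.0328
10 Jan – 31 Jan 2005: 22 days at 2.25% → £2,912,000 × 2.25% × 22/366 = £3,938.3607
Total = £20,312.3934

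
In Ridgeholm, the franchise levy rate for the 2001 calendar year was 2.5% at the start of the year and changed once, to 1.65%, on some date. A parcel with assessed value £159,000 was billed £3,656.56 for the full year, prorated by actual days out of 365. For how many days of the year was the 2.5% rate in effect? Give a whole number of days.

279 days

Let d = days at the first rate; then 365 − d days at the second rate.
£159,000 × [2.5%·d + 1.65%·(365−d)] / 365 = £3,656.56
Solving gives d = 279, so the new rate took effect on 7 October 2001.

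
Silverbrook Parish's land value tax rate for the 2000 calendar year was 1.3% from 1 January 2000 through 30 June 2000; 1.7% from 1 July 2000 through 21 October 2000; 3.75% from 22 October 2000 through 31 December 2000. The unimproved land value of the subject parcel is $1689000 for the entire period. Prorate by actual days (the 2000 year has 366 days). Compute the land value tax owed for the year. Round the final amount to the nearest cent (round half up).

1 January – 30 June 2000: 182 days at 1.3% → $1689000 × 1.3% × 182/366 = $10918.5082
1 July – 21 October 2000: 113 days at 1.7% → $1689000 × 1.7% × 113/366 = $8864.9426
22 October – 31 December 2000: 71 days at 3.75% → $1689000 × 3.75% × 71/366 = $12286.7828
Total = $32070.2336

$32070.23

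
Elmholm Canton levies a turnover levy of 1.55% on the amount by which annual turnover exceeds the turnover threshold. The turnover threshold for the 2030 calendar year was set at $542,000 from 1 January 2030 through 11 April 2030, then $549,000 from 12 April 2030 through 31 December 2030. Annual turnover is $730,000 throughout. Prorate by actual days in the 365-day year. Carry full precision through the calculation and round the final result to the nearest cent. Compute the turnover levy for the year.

$2,835.52

1 January – 11 April 2030: 101 days, exemption $542,000 → ($730,000 − $542,000) × 1.55% × 101/365 = $806.3397
12 April – 31 December 2030: 264 days, exemption $549,000 → ($730,000 − $549,000) × 1.55% × 264/365 = $2,029.1836
Total = $2,835.5233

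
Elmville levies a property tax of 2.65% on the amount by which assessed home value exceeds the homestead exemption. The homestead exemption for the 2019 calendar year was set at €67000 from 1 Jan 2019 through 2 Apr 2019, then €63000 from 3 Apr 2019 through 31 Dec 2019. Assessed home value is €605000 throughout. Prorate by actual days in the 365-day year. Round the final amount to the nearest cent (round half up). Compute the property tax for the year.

1 Jan – 2 Apr 2019: 92 days, exemption €67000 → (€605000 − €67000) × 2.65% × 92/365 = €3593.5452
3 Apr – 31 Dec 2019: 273 days, exemption €63000 → (€605000 − €63000) × 2.65% × 273/365 = €10742.7370
Total = €14336.2822

€14336.28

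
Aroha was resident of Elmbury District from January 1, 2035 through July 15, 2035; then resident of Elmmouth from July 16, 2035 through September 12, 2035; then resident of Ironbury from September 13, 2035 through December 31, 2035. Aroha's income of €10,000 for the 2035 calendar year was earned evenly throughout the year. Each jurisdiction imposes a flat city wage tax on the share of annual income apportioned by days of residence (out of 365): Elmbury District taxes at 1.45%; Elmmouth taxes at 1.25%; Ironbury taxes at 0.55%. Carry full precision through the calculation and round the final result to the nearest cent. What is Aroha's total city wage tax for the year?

Elmbury District, January 1 – July 15, 2035: 196 days → €10,000 × 1.45% × 196/365 = €77.8630
Elmmouth, July 16 – September 12, 2035: 59 days → €10,000 × 1.25% × 59/365 = €20.2055
Ironbury, September 13 – December 31, 2035: 110 days → €10,000 × 0.55% × 110/365 = €16.5753
Total = €114.6438

€114.64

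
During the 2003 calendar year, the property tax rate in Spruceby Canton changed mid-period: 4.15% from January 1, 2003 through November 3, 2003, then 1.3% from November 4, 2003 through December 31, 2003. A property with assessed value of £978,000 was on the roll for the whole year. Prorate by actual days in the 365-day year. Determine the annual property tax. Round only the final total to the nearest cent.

£36,157.87

January 1 – November 3, 2003: 307 days at 4.15% → £978,000 × 4.15% × 307/365 = £34,137.5589
November 4 – December 31, 2003: 58 days at 1.3% → £978,000 × 1.3% × 58/365 = £2,020.3068
Total = £36,157.8658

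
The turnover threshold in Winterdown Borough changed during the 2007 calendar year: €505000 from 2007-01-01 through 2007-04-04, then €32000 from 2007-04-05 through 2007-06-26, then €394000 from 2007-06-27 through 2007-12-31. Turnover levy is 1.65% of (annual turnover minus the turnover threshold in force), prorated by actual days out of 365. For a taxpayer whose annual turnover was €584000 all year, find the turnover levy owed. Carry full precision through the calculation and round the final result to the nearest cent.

€4021.57

2007-01-01 to 2007-04-04: 94 days, exemption €505000 → (€584000 − €505000) × 1.65% × 94/365 = €335.6959
2007-04-05 to 2007-06-26: 83 days, exemption €32000 → (€584000 − €32000) × 1.65% × 83/365 = €2071.1342
2007-06-27 to 2007-12-31: 188 days, exemption €394000 → (€584000 − €394000) × 1.65% × 188/365 = €1614.7397
Total = €4021.5699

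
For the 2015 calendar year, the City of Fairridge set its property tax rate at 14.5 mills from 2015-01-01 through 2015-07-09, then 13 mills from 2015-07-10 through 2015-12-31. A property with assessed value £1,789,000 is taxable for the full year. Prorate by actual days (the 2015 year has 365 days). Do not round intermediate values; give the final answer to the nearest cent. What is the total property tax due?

2015-01-01 to 2015-07-09: 190 days at 14.5 mills → £1,789,000 × 1.45% × 190/365 = £13,503.2740
2015-07-10 to 2015-12-31: 175 days at 13 mills → £1,789,000 × 1.3% × 175/365 = £11,150.6164
Total = £24,653.8904

£24,653.89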